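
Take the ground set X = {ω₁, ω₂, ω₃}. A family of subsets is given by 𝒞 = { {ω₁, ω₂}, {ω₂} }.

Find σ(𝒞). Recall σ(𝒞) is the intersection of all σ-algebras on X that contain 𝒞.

Take S₀ = 𝒞 ∪ {∅, X} = { {}, {ω₂}, {ω₁, ω₂}, X }.
Pass 1. New:
  {ω₃}  = {ω₁, ω₂}ᶜ
  {ω₁, ω₃}  = {ω₂}ᶜ
  — 6 sets.
Pass 2. New:
  {ω₂, ω₃}  = {ω₃} ∪ {ω₂}
  — 7 sets.
Pass 3 (1 new):
  {ω₁}  = {ω₂, ω₃}ᶜ
  — 8 sets.
Pass 4: stable.

σ(𝒞) = { {}, {ω₁}, {ω₂}, {ω₃}, {ω₁, ω₂}, {ω₁, ω₃}, {ω₂, ω₃}, X }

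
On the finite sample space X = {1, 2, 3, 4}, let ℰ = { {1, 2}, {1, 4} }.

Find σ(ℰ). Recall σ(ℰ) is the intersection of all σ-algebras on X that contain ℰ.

Initial family (4 sets): { ∅, {1, 2}, {1, 4}, X }.
Round 1: 3 new —
  {2, 3}  = X∖{1, 4}
  {3, 4}  = X∖{1, 2}
  {1, 2, 4}  = {1, 2} ∪ {1, 4}
  (now 7)
Round 2. New:
  {3}  = X∖{1, 2, 4}
  {1, 2, 3}  = {2, 3} ∪ {1, 2}
  {1, 3, 4}  = {3, 4} ∪ {1, 4}
  {2, 3, 4}  = {3, 4} ∪ {2, 3}
  (now 11)
Round 3. New:
  {1}  = X∖{2, 3, 4}
  {2}  = X∖{1, 3, 4}
  {4}  = X∖{1, 2, 3}
  (now 14)
Round 4: +2 →
  {1, 3}  = {3} ∪ {1}
  {2, 4}  = {4} ∪ {2}
  (now 16)
Round 5: no new sets; the family is a σ-algebra.

Hence σ(ℰ) has 16 members: { ∅, {1}, {2}, {3}, {4}, {1, 2}, {1, 3}, {1, 4}, {2, 3}, {2, 4}, {3, 4}, {1, 2, 3}, {1, 2, 4}, {1, 3, 4}, {2, 3, 4}, X }.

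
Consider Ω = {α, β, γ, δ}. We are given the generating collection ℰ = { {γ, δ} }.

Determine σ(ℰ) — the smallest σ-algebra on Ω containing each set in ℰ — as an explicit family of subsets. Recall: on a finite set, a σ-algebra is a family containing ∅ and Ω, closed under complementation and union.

Initial family (3 sets): { {}, {γ, δ}, Ω }.
Pass 1. New:
  {α, β}  = {γ, δ}ᶜ
  — 4 sets.
Pass 2: already closed under ᶜ and ∪.

σ(ℰ) = { {}, {α, β}, {γ, δ}, Ω }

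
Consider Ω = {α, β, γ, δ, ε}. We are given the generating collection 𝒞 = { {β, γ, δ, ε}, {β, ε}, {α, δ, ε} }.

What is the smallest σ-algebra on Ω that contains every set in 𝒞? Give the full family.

Answer: σ(𝒞) = { ∅, {α}, {β}, {γ}, {δ}, {ε}, {α, β}, {α, γ}, {α, δ}, {α, ε}, {β, γ}, {β, δ}, {β, ε}, {γ, δ}, {γ, ε}, {δ, ε}, {α, β, γ}, {α, β, δ}, {α, β, ε}, {α, γ, δ}, {α, γ, ε}, {α, δ, ε}, {β, γ, δ}, {β, γ, ε}, {β, δ, ε}, {γ, δ, ε}, {α, β, γ, δ}, {α, β, γ, ε}, {α, β, δ, ε}, {α, γ, δ, ε}, {β, γ, δ, ε}, Ω }

Derivation:
Begin from { ∅, {β, ε}, {α, δ, ε}, {β, γ, δ, ε}, Ω } (that is, 𝒞 plus ∅ and Ω).
Round 1: 4 new —
  {α}  = complement {β, γ, δ, ε}
  {β, γ}  = complement {α, δ, ε}
  {α, γ, δ}  = complement {β, ε}
  {α, β, δ, ε}  = {α, δ, ε} ∪ {β, ε}
  [9 total]
Round 2 (6 new):
  {γ}  = complement {α, β, δ, ε}
  {α, β, γ}  = {β, γ} ∪ {α}
  {α, β, ε}  = {β, ε} ∪ {α}
  {β, γ, ε}  = {β, ε} ∪ {β, γ}
  {α, β, γ, δ}  = {α, γ, δ} ∪ {β, γ}
  {α, γ, δ, ε}  = {α, δ, ε} ∪ {α, γ, δ}
  [15 total]
Round 3 (7 new):
  {β}  = complement {α, γ, δ, ε}
  {ε}  = complement {α, β, γ, δ}
  {α, γ}  = {γ} ∪ {α}
  {α, δ}  = complement {β, γ, ε}
  {γ, δ}  = complement {α, β, ε}
  {δ, ε}  = complement {α, β, γ}
  {α, β, γ, ε}  = {γ} ∪ {α, β, ε}
  [22 total]
Round 4: 9 new —
  {δ}  = complement {α, β, γ, ε}
  {α, β}  = {β} ∪ {α}
  {α, ε}  = {ε} ∪ {α}
  {γ, ε}  = {ε} ∪ {γ}
  {α, β, δ}  = {β} ∪ {α, δ}
  {α, γ, ε}  = {α, γ} ∪ {ε}
  {β, γ, δ}  = {γ, δ} ∪ {β}
  {β, δ, ε}  = complement {α, γ}
  {γ, δ, ε}  = {γ, δ} ∪ {δ, ε}
  [31 total]
Round 5. New:
  {β, δ}  = complement {α, γ, ε}
  [32 total]
Round 6: closed — nothing new.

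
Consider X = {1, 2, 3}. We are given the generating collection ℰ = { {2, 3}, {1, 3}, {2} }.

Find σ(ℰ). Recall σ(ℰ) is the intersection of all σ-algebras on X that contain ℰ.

Begin from { {}, {2}, {1, 3}, {2, 3}, X } (that is, ℰ plus ∅ and X).
Step 1: 1 new —
  {1}  = complement {2, 3}
  — 6 sets.
Step 2: 1 new —
  {1, 2}  = {2} ∪ {1}
  — 7 sets.
Step 3 adds 1:
  {3}  = complement {1, 2}
  — 8 sets.
Step 4: closed — nothing new.

Hence σ(ℰ) has 8 members: { {}, {1}, {2}, {3}, {1, 2}, {1, 3}, {2, 3}, X }.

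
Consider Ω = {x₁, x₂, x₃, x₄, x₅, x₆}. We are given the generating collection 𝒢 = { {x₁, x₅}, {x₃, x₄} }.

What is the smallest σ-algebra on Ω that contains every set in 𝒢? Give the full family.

Begin from { ∅, {x₁, x₅}, {x₃, x₄}, Ω } (that is, 𝒢 plus ∅ and Ω).
Round 1 adds 3:
  {x₁, x₂, x₅, x₆}  = ᶜ of {x₃, x₄}
  {x₁, x₃, x₄, x₅}  = {x₃, x₄} ∪ {x₁, x₅}
  {x₂, x₃, x₄, x₆}  = ᶜ of {x₁, x₅}
  (now 7)
Round 2 (1 new):
  {x₂, x₆}  = ᶜ of {x₁, x₃, x₄, x₅}
  (now 8)
Round 3: closed — nothing new.

|σ(𝒢)| = 8.  σ(𝒢) = { ∅, {x₁, x₅}, {x₂, x₆}, {x₃, x₄}, {x₁, x₂, x₅, x₆}, {x₁, x₃, x₄, x₅}, {x₂, x₃, x₄, x₆}, Ω }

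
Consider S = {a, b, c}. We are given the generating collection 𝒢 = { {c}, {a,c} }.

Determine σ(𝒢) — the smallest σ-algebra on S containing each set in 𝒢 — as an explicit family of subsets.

|σ(𝒢)| = 8.  σ(𝒢) = { ∅, {a}, {b}, {c}, {a,b}, {a,c}, {b,c}, S }

Trace:
Start: 𝒢 ∪ {∅, S} = { ∅, {c}, {a,c}, S }.
Step 1: +2 →
  {b}  = {a,c}ᶜ
  {a,b}  = {c}ᶜ
  (now 6)
Step 2 (1 new):
  {b,c}  = {c} ∪ {b}
  (now 7)
Step 3 (1 new):
  {a}  = {b,c}ᶜ
  (now 8)
After Step 4 the family is unchanged; done.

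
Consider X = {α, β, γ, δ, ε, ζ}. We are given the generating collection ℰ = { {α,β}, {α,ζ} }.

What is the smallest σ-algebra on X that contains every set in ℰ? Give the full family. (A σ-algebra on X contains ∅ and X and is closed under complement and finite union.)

Begin from { {}, {α,β}, {α,ζ}, X } (that is, ℰ plus ∅ and X).
Pass 1: +3 →
  {α,β,ζ}  = {α,β} ∪ {α,ζ}
  {β,γ,δ,ε}  = {α,ζ}ᶜ
  {γ,δ,ε,ζ}  = {α,β}ᶜ
  |family| = 7
Pass 2. New:
  {γ,δ,ε}  = {α,β,ζ}ᶜ
  {α,β,γ,δ,ε}  = {α,β} ∪ {β,γ,δ,ε}
  {α,γ,δ,ε,ζ}  = {γ,δ,ε,ζ} ∪ {α,ζ}
  {β,γ,δ,ε,ζ}  = {γ,δ,ε,ζ} ∪ {β,γ,δ,ε}
  |family| = 11
Pass 3. New:
  {α}  = {β,γ,δ,ε,ζ}ᶜ
  {β}  = {α,γ,δ,ε,ζ}ᶜ
  {ζ}  = {α,β,γ,δ,ε}ᶜ
  |family| = 14
Pass 4: +2 →
  {β,ζ}  = {β} ∪ {ζ}
  {α,γ,δ,ε}  = {γ,δ,ε} ∪ {α}
  |family| = 16
Pass 5: closed — nothing new.

|σ(ℰ)| = 16.  σ(ℰ) = { {}, {α}, {β}, {ζ}, {α,β}, {α,ζ}, {β,ζ}, {α,β,ζ}, {γ,δ,ε}, {α,γ,δ,ε}, {β,γ,δ,ε}, {γ,δ,ε,ζ}, {α,β,γ,δ,ε}, {α,γ,δ,ε,ζ}, {β,γ,δ,ε,ζ}, X }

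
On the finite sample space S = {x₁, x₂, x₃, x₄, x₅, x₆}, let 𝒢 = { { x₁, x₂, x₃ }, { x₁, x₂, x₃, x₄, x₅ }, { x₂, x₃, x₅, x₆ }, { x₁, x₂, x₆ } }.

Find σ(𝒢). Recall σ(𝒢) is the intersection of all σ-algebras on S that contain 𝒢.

Take S₀ = 𝒢 ∪ {∅, S} = { ∅, { x₁, x₂, x₃ }, { x₁, x₂, x₆ }, { x₂, x₃, x₅, x₆ }, { x₁, x₂, x₃, x₄, x₅ }, S }.
Pass 1 (6 new):
  { x₆ }  = ᶜ of { x₁, x₂, x₃, x₄, x₅ }
  { x₁, x₄ }  = ᶜ of { x₂, x₃, x₅, x₆ }
  { x₃, x₄, x₅ }  = ᶜ of { x₁, x₂, x₆ }
  { x₄, x₅, x₆ }  = ᶜ of { x₁, x₂, x₃ }
  { x₁, x₂, x₃, x₆ }  = { x₁, x₂, x₃ } ∪ { x₁, x₂, x₆ }
  { x₁, x₂, x₃, x₅, x₆ }  = { x₁, x₂, x₃ } ∪ { x₂, x₃, x₅, x₆ }
  |family| = 12
Pass 2: +11 →
  { x₄ }  = ᶜ of { x₁, x₂, x₃, x₅, x₆ }
  { x₄, x₅ }  = ᶜ of { x₁, x₂, x₃, x₆ }
  { x₁, x₄, x₆ }  = { x₆ } ∪ { x₁, x₄ }
  { x₁, x₂, x₃, x₄ }  = { x₁, x₂, x₃ } ∪ { x₁, x₄ }
  { x₁, x₂, x₄, x₆ }  = { x₁, x₄ } ∪ { x₁, x₂, x₆ }
  { x₁, x₃, x₄, x₅ }  = { x₃, x₄, x₅ } ∪ { x₁, x₄ }
  { x₁, x₄, x₅, x₆ }  = { x₁, x₄ } ∪ { x₄, x₅, x₆ }
  { x₃, x₄, x₅, x₆ }  = { x₃, x₄, x₅ } ∪ { x₆ }
  { x₁, x₂, x₃, x₄, x₆ }  = { x₁, x₂, x₃, x₆ } ∪ { x₁, x₄ }
  { x₁, x₂, x₄, x₅, x₆ }  = { x₁, x₂, x₆ } ∪ { x₄, x₅, x₆ }
  { x₂, x₃, x₄, x₅, x₆ }  = { x₃, x₄, x₅ } ∪ { x₂, x₃, x₅, x₆ }
  |family| = 23
Pass 3. New:
  { x₁ }  = ᶜ of { x₂, x₃, x₄, x₅, x₆ }
  { x₃ }  = ᶜ of { x₁, x₂, x₄, x₅, x₆ }
  { x₅ }  = ᶜ of { x₁, x₂, x₃, x₄, x₆ }
  { x₁, x₂ }  = ᶜ of { x₃, x₄, x₅, x₆ }
  { x₂, x₃ }  = ᶜ of { x₁, x₄, x₅, x₆ }
  { x₂, x₆ }  = ᶜ of { x₁, x₃, x₄, x₅ }
  { x₃, x₅ }  = ᶜ of { x₁, x₂, x₄, x₆ }
  { x₄, x₆ }  = { x₆ } ∪ { x₄ }
  { x₅, x₆ }  = ᶜ of { x₁, x₂, x₃, x₄ }
  { x₁, x₄, x₅ }  = { x₄, x₅ } ∪ { x₁, x₄ }
  { x₂, x₃, x₅ }  = ᶜ of { x₁, x₄, x₆ }
  { x₁, x₃, x₄, x₅, x₆ }  = { x₃, x₄, x₅ } ∪ { x₁, x₄, x₅, x₆ }
  |family| = 35
Pass 4: 24 new —
  { x₂ }  = ᶜ of { x₁, x₃, x₄, x₅, x₆ }
  { x₁, x₃ }  = { x₁ } ∪ { x₃ }
  { x₁, x₅ }  = { x₁ } ∪ { x₅ }
  { x₁, x₆ }  = { x₁ } ∪ { x₆ }
  { x₃, x₄ }  = { x₃ } ∪ { x₄ }
  { x₃, x₆ }  = { x₆ } ∪ { x₃ }
  { x₁, x₂, x₄ }  = { x₁, x₂ } ∪ { x₁, x₄ }
  { x₁, x₂, x₅ }  = { x₁, x₂ } ∪ { x₅ }
  { x₁, x₃, x₄ }  = { x₃ } ∪ { x₁, x₄ }
  { x₁, x₃, x₅ }  = { x₁ } ∪ { x₃, x₅ }
  { x₁, x₅, x₆ }  = { x₅, x₆ } ∪ { x₁ }
  { x₂, x₃, x₄ }  = { x₂, x₃ } ∪ { x₄ }
  { x₂, x₃, x₆ }  = ᶜ of { x₁, x₄, x₅ }
  { x₂, x₄, x₆ }  = { x₂, x₆ } ∪ { x₄ }
  { x₂, x₅, x₆ }  = { x₅, x₆ } ∪ { x₂, x₆ }
  { x₃, x₄, x₆ }  = { x₃ } ∪ { x₄, x₆ }
  { x₃, x₅, x₆ }  = { x₅, x₆ } ∪ { x₃ }
  { x₁, x₂, x₃, x₅ }  = ᶜ of { x₄, x₆ }
  { x₁, x₂, x₄, x₅ }  = { x₁, x₄, x₅ } ∪ { x₁, x₂ }
  { x₁, x₂, x₅, x₆ }  = { x₅, x₆ } ∪ { x₁, x₂ }
  { x₁, x₃, x₄, x₆ }  = { x₁, x₄, x₆ } ∪ { x₃ }
  { x₂, x₃, x₄, x₅ }  = { x₃, x₄, x₅ } ∪ { x₂, x₃, x₅ }
  { x₂, x₃, x₄, x₆ }  = { x₂, x₃ } ∪ { x₄, x₆ }
  { x₂, x₄, x₅, x₆ }  = { x₂, x₆ } ∪ { x₄, x₅ }
  |family| = 59
Pass 5: +5 →
  { x₂, x₄ }  = { x₂ } ∪ { x₄ }
  { x₂, x₅ }  = ᶜ of { x₁, x₃, x₄, x₆ }
  { x₁, x₃, x₆ }  = { x₁, x₆ } ∪ { x₁, x₃ }
  { x₂, x₄, x₅ }  = { x₂ } ∪ { x₄, x₅ }
  { x₁, x₃, x₅, x₆ }  = { x₅, x₆ } ∪ { x₁, x₃, x₅ }
  |family| = 64
Pass 6: no new sets; the family is a σ-algebra.

Therefore σ(𝒢) = { ∅, { x₁ }, { x₂ }, { x₃ }, { x₄ }, { x₅ }, { x₆ }, { x₁, x₂ }, { x₁, x₃ }, { x₁, x₄ }, { x₁, x₅ }, { x₁, x₆ }, { x₂, x₃ }, { x₂, x₄ }, { x₂, x₅ }, { x₂, x₆ }, { x₃, x₄ }, { x₃, x₅ }, { x₃, x₆ }, { x₄, x₅ }, { x₄, x₆ }, { x₅, x₆ }, { x₁, x₂, x₃ }, { x₁, x₂, x₄ }, { x₁, x₂, x₅ }, { x₁, x₂, x₆ }, { x₁, x₃, x₄ }, { x₁, x₃, x₅ }, { x₁, x₃, x₆ }, { x₁, x₄, x₅ }, { x₁, x₄, x₆ }, { x₁, x₅, x₆ }, { x₂, x₃, x₄ }, { x₂, x₃, x₅ }, { x₂, x₃, x₆ }, { x₂, x₄, x₅ }, { x₂, x₄, x₆ }, { x₂, x₅, x₆ }, { x₃, x₄, x₅ }, { x₃, x₄, x₆ }, { x₃, x₅, x₆ }, { x₄, x₅, x₆ }, { x₁, x₂, x₃, x₄ }, { x₁, x₂, x₃, x₅ }, { x₁, x₂, x₃, x₆ }, { x₁, x₂, x₄, x₅ }, { x₁, x₂, x₄, x₆ }, { x₁, x₂, x₅, x₆ }, { x₁, x₃, x₄, x₅ }, { x₁, x₃, x₄, x₆ }, { x₁, x₃, x₅, x₆ }, { x₁, x₄, x₅, x₆ }, { x₂, x₃, x₄, x₅ }, { x₂, x₃, x₄, x₆ }, { x₂, x₃, x₅, x₆ }, { x₂, x₄, x₅, x₆ }, { x₃, x₄, x₅, x₆ }, { x₁, x₂, x₃, x₄, x₅ }, { x₁, x₂, x₃, x₄, x₆ }, { x₁, x₂, x₃, x₅, x₆ }, { x₁, x₂, x₄, x₅, x₆ }, { x₁, x₃, x₄, x₅, x₆ }, { x₂, x₃, x₄, x₅, x₆ }, S } (|σ(𝒢)| = 64).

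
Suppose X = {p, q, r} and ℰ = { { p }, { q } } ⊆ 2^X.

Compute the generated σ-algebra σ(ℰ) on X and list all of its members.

Start: ℰ ∪ {∅, X} = { ∅, { p }, { q }, X }.
Iteration 1. New:
  { p, q }  = { p } ∪ { q }
  { p, r }  = ᶜ of { q }
  { q, r }  = ᶜ of { p }
Iteration 2 (1 new):
  { r }  = ᶜ of { p, q }
Iteration 3: stable.

Therefore σ(ℰ) = { ∅, { p }, { q }, { r }, { p, q }, { p, r }, { q, r }, X } (|σ(ℰ)| = 8).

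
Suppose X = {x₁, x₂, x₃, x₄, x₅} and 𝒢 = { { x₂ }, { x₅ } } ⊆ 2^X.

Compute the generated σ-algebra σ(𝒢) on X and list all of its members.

Take S₀ = 𝒢 ∪ {∅, X} = { ∅, { x₂ }, { x₅ }, X }.
Pass 1. New:
  { x₂, x₅ }  = { x₂ } ∪ { x₅ }
  { x₁, x₂, x₃, x₄ }  = complement { x₅ }
  { x₁, x₃, x₄, x₅ }  = complement { x₂ }
  — 7 sets.
Pass 2: +1 →
  { x₁, x₃, x₄ }  = complement { x₂, x₅ }
  — 8 sets.
Pass 3: stable.

Hence σ(𝒢) has 8 members: { ∅, { x₂ }, { x₅ }, { x₂, x₅ }, { x₁, x₃, x₄ }, { x₁, x₂, x₃, x₄ }, { x₁, x₃, x₄, x₅ }, X }.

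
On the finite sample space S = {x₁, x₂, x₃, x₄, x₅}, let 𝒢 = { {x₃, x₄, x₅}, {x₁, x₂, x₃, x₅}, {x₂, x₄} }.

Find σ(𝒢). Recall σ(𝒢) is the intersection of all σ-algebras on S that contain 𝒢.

Initial family (5 sets): { ∅, {x₂, x₄}, {x₃, x₄, x₅}, {x₁, x₂, x₃, x₅}, S }.
Iteration 1: 4 new —
  {x₄}  = complement {x₁, x₂, x₃, x₅}
  {x₁, x₂}  = complement {x₃, x₄, x₅}
  {x₁, x₃, x₅}  = complement {x₂, x₄}
  {x₂, x₃, x₄, x₅}  = {x₃, x₄, x₅} ∪ {x₂, x₄}
  [9 total]
Iteration 2: +3 →
  {x₁}  = complement {x₂, x₃, x₄, x₅}
  {x₁, x₂, x₄}  = {x₁, x₂} ∪ {x₄}
  {x₁, x₃, x₄, x₅}  = {x₃, x₄, x₅} ∪ {x₁, x₃, x₅}
  [12 total]
Iteration 3: 3 new —
  {x₂}  = complement {x₁, x₃, x₄, x₅}
  {x₁, x₄}  = {x₄} ∪ {x₁}
  {x₃, x₅}  = complement {x₁, x₂, x₄}
  [15 total]
Iteration 4 (1 new):
  {x₂, x₃, x₅}  = complement {x₁, x₄}
  [16 total]
Iteration 5: already closed under ᶜ and ∪.

|σ(𝒢)| = 16.  σ(𝒢) = { ∅, {x₁}, {x₂}, {x₄}, {x₁, x₂}, {x₁, x₄}, {x₂, x₄}, {x₃, x₅}, {x₁, x₂, x₄}, {x₁, x₃, x₅}, {x₂, x₃, x₅}, {x₃, x₄, x₅}, {x₁, x₂, x₃, x₅}, {x₁, x₃, x₄, x₅}, {x₂, x₃, x₄, x₅}, S }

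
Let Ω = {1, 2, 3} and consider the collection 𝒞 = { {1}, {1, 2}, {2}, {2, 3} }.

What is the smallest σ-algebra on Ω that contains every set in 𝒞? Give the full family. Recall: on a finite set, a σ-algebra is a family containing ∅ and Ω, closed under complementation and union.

σ(𝒞) = { {}, {1}, {2}, {3}, {1, 2}, {1, 3}, {2, 3}, Ω }

Derivation:
Seed the family with 𝒞 together with ∅ and Ω: { {}, {1}, {2}, {1, 2}, {2, 3}, Ω }.
Pass 1: 2 new —
  {3}  = ᶜ of {1, 2}
  {1, 3}  = ᶜ of {2}
  |family| = 8
Pass 2: stable.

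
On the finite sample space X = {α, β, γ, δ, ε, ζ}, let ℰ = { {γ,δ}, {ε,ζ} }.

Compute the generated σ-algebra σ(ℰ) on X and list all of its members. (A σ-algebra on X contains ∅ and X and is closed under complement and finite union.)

Seed the family with ℰ together with ∅ and X: { ∅, {γ,δ}, {ε,ζ}, X }.
Pass 1: 3 new —
  {α,β,γ,δ}  = {ε,ζ}ᶜ
  {α,β,ε,ζ}  = {γ,δ}ᶜ
  {γ,δ,ε,ζ}  = {γ,δ} ∪ {ε,ζ}
  [7 total]
Pass 2 adds 1:
  {α,β}  = {γ,δ,ε,ζ}ᶜ
  [8 total]
Pass 3: stable.

Hence σ(ℰ) has 8 members: { ∅, {α,β}, {γ,δ}, {ε,ζ}, {α,β,γ,δ}, {α,β,ε,ζ}, {γ,δ,ε,ζ}, X }.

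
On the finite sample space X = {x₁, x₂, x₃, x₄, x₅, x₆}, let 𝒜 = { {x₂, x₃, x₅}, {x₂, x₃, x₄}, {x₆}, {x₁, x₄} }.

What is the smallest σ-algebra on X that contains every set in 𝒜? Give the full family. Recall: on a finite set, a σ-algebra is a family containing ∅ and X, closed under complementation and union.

|σ(𝒜)| = 32.  σ(𝒜) = { {}, {x₁}, {x₄}, {x₅}, {x₆}, {x₁, x₄}, {x₁, x₅}, {x₁, x₆}, {x₂, x₃}, {x₄, x₅}, {x₄, x₆}, {x₅, x₆}, {x₁, x₂, x₃}, {x₁, x₄, x₅}, {x₁, x₄, x₆}, {x₁, x₅, x₆}, {x₂, x₃, x₄}, {x₂, x₃, x₅}, {x₂, x₃, x₆}, {x₄, x₅, x₆}, {x₁, x₂, x₃, x₄}, {x₁, x₂, x₃, x₅}, {x₁, x₂, x₃, x₆}, {x₁, x₄, x₅, x₆}, {x₂, x₃, x₄, x₅}, {x₂, x₃, x₄, x₆}, {x₂, x₃, x₅, x₆}, {x₁, x₂, x₃, x₄, x₅}, {x₁, x₂, x₃, x₄, x₆}, {x₁, x₂, x₃, x₅, x₆}, {x₂, x₃, x₄, x₅, x₆}, X }

Trace:
Take S₀ = 𝒜 ∪ {∅, X} = { {}, {x₆}, {x₁, x₄}, {x₂, x₃, x₄}, {x₂, x₃, x₅}, X }.
Pass 1 adds 7:
  {x₁, x₄, x₆}  = X∖{x₂, x₃, x₅}
  {x₁, x₅, x₆}  = X∖{x₂, x₃, x₄}
  {x₁, x₂, x₃, x₄}  = {x₂, x₃, x₄} ∪ {x₁, x₄}
  {x₂, x₃, x₄, x₅}  = {x₂, x₃, x₅} ∪ {x₂, x₃, x₄}
  {x₂, x₃, x₄, x₆}  = {x₂, x₃, x₄} ∪ {x₆}
  {x₂, x₃, x₅, x₆}  = X∖{x₁, x₄}
  {x₁, x₂, x₃, x₄, x₅}  = X∖{x₆}
  — 13 sets.
Pass 2 (7 new):
  {x₁, x₅}  = X∖{x₂, x₃, x₄, x₆}
  {x₁, x₆}  = X∖{x₂, x₃, x₄, x₅}
  {x₅, x₆}  = X∖{x₁, x₂, x₃, x₄}
  {x₁, x₄, x₅, x₆}  = {x₁, x₄, x₆} ∪ {x₁, x₅, x₆}
  {x₁, x₂, x₃, x₄, x₆}  = {x₂, x₃, x₄} ∪ {x₁, x₄, x₆}
  {x₁, x₂, x₃, x₅, x₆}  = {x₂, x₃, x₅} ∪ {x₁, x₅, x₆}
  {x₂, x₃, x₄, x₅, x₆}  = {x₂, x₃, x₄} ∪ {x₂, x₃, x₅, x₆}
  — 20 sets.
Pass 3 adds 6:
  {x₁}  = X∖{x₂, x₃, x₄, x₅, x₆}
  {x₄}  = X∖{x₁, x₂, x₃, x₅, x₆}
  {x₅}  = X∖{x₁, x₂, x₃, x₄, x₆}
  {x₂, x₃}  = X∖{x₁, x₄, x₅, x₆}
  {x₁, x₄, x₅}  = {x₁, x₄} ∪ {x₁, x₅}
  {x₁, x₂, x₃, x₅}  = {x₁, x₅} ∪ {x₂, x₃, x₅}
  — 26 sets.
Pass 4. New:
  {x₄, x₅}  = {x₅} ∪ {x₄}
  {x₄, x₆}  = X∖{x₁, x₂, x₃, x₅}
  {x₁, x₂, x₃}  = {x₁} ∪ {x₂, x₃}
  {x₂, x₃, x₆}  = X∖{x₁, x₄, x₅}
  {x₄, x₅, x₆}  = {x₅, x₆} ∪ {x₄}
  {x₁, x₂, x₃, x₆}  = {x₁, x₆} ∪ {x₂, x₃}
  — 32 sets.
After Pass 5 the family is unchanged; done.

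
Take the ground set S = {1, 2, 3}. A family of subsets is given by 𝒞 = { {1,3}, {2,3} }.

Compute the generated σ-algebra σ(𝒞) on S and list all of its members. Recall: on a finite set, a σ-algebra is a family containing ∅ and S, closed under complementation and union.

Answer: σ(𝒞) = { {}, {1}, {2}, {3}, {1,2}, {1,3}, {2,3}, S }

Trace:
Start: 𝒞 ∪ {∅, S} = { {}, {1,3}, {2,3}, S }.
Step 1 (2 new):
  {1}  = ᶜ of {2,3}
  {2}  = ᶜ of {1,3}
  |family| = 6
Step 2: 1 new —
  {1,2}  = {2} ∪ {1}
  |family| = 7
Step 3 adds 1:
  {3}  = ᶜ of {1,2}
  |family| = 8
Step 4 adds nothing — fixpoint reached.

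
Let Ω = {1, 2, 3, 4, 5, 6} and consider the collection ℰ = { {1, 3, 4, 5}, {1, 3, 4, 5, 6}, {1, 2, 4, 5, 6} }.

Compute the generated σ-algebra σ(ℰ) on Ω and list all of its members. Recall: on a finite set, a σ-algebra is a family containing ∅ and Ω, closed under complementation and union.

Initial family (5 sets): { ∅, {1, 3, 4, 5}, {1, 2, 4, 5, 6}, {1, 3, 4, 5, 6}, Ω }.
Round 1: 3 new —
  {2}  = complement {1, 3, 4, 5, 6}
  {3}  = complement {1, 2, 4, 5, 6}
  {2, 6}  = complement {1, 3, 4, 5}
  — 8 sets.
Round 2: +3 →
  {2, 3}  = {3} ∪ {2}
  {2, 3, 6}  = {3} ∪ {2, 6}
  {1, 2, 3, 4, 5}  = {2} ∪ {1, 3, 4, 5}
  — 11 sets.
Round 3: +3 →
  {6}  = complement {1, 2, 3, 4, 5}
  {1, 4, 5}  = complement {2, 3, 6}
  {1, 4, 5, 6}  = complement {2, 3}
  — 14 sets.
Round 4. New:
  {3, 6}  = {3} ∪ {6}
  {1, 2, 4, 5}  = {1, 4, 5} ∪ {2}
  — 16 sets.
Round 5 adds nothing — fixpoint reached.

Hence σ(ℰ) has 16 members: { ∅, {2}, {3}, {6}, {2, 3}, {2, 6}, {3, 6}, {1, 4, 5}, {2, 3, 6}, {1, 2, 4, 5}, {1, 3, 4, 5}, {1, 4, 5, 6}, {1, 2, 3, 4, 5}, {1, 2, 4, 5, 6}, {1, 3, 4, 5, 6}, Ω }.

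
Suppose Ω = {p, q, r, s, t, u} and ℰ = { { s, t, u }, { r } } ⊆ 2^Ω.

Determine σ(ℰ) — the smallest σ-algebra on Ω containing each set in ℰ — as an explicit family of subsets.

|σ(ℰ)| = 8.  σ(ℰ) = { {}, { r }, { p, q }, { p, q, r }, { s, t, u }, { r, s, t, u }, { p, q, s, t, u }, Ω }

Derivation:
Begin from { {}, { r }, { s, t, u }, Ω } (that is, ℰ plus ∅ and Ω).
Pass 1: +3 →
  { p, q, r }  = ᶜ of { s, t, u }
  { r, s, t, u }  = { r } ∪ { s, t, u }
  { p, q, s, t, u }  = ᶜ of { r }
  — 7 sets.
Pass 2 (1 new):
  { p, q }  = ᶜ of { r, s, t, u }
  — 8 sets.
After Pass 3 the family is unchanged; done.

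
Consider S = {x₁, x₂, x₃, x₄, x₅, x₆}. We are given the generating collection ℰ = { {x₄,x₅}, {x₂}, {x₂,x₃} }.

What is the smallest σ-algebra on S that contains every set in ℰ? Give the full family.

σ(ℰ) = { {}, {x₂}, {x₃}, {x₁,x₆}, {x₂,x₃}, {x₄,x₅}, {x₁,x₂,x₆}, {x₁,x₃,x₆}, {x₂,x₄,x₅}, {x₃,x₄,x₅}, {x₁,x₂,x₃,x₆}, {x₁,x₄,x₅,x₆}, {x₂,x₃,x₄,x₅}, {x₁,x₂,x₄,x₅,x₆}, {x₁,x₃,x₄,x₅,x₆}, S }

Derivation:
Initial family (5 sets): { {}, {x₂}, {x₂,x₃}, {x₄,x₅}, S }.
Round 1 adds 5:
  {x₂,x₄,x₅}  = {x₄,x₅} ∪ {x₂}
  {x₁,x₂,x₃,x₆}  = complement {x₄,x₅}
  {x₁,x₄,x₅,x₆}  = complement {x₂,x₃}
  {x₂,x₃,x₄,x₅}  = {x₄,x₅} ∪ {x₂,x₃}
  {x₁,x₃,x₄,x₅,x₆}  = complement {x₂}
  — 10 sets.
Round 2 adds 3:
  {x₁,x₆}  = complement {x₂,x₃,x₄,x₅}
  {x₁,x₃,x₆}  = complement {x₂,x₄,x₅}
  {x₁,x₂,x₄,x₅,x₆}  = {x₁,x₄,x₅,x₆} ∪ {x₂}
  — 13 sets.
Round 3 (2 new):
  {x₃}  = complement {x₁,x₂,x₄,x₅,x₆}
  {x₁,x₂,x₆}  = {x₁,x₆} ∪ {x₂}
  — 15 sets.
Round 4: +1 →
  {x₃,x₄,x₅}  = complement {x₁,x₂,x₆}
  — 16 sets.
Round 5 adds nothing — fixpoint reached.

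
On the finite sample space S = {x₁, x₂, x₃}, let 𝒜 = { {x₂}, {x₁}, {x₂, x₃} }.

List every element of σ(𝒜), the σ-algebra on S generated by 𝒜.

Take S₀ = 𝒜 ∪ {∅, S} = { ∅, {x₁}, {x₂}, {x₂, x₃}, S }.
Pass 1 adds 2:
  {x₁, x₂}  = {x₂} ∪ {x₁}
  {x₁, x₃}  = ᶜ of {x₂}
Pass 2. New:
  {x₃}  = ᶜ of {x₁, x₂}
Pass 3 adds nothing — fixpoint reached.

Therefore σ(𝒜) = { ∅, {x₁}, {x₂}, {x₃}, {x₁, x₂}, {x₁, x₃}, {x₂, x₃}, S } (|σ(𝒜)| = 8).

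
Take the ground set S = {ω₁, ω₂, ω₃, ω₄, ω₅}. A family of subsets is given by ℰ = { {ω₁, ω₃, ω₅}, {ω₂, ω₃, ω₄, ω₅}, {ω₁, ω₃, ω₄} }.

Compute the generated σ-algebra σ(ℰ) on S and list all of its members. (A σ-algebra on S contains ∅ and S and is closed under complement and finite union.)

σ(ℰ) (32 sets): { ∅, {ω₁}, {ω₂}, {ω₃}, {ω₄}, {ω₅}, {ω₁, ω₂}, {ω₁, ω₃}, {ω₁, ω₄}, {ω₁, ω₅}, {ω₂, ω₃}, {ω₂, ω₄}, {ω₂, ω₅}, {ω₃, ω₄}, {ω₃, ω₅}, {ω₄, ω₅}, {ω₁, ω₂, ω₃}, {ω₁, ω₂, ω₄}, {ω₁, ω₂, ω₅}, {ω₁, ω₃, ω₄}, {ω₁, ω₃, ω₅}, {ω₁, ω₄, ω₅}, {ω₂, ω₃, ω₄}, {ω₂, ω₃, ω₅}, {ω₂, ω₄, ω₅}, {ω₃, ω₄, ω₅}, {ω₁, ω₂, ω₃, ω₄}, {ω₁, ω₂, ω₃, ω₅}, {ω₁, ω₂, ω₄, ω₅}, {ω₁, ω₃, ω₄, ω₅}, {ω₂, ω₃, ω₄, ω₅}, S }

Working:
Take S₀ = ℰ ∪ {∅, S} = { ∅, {ω₁, ω₃, ω₄}, {ω₁, ω₃, ω₅}, {ω₂, ω₃, ω₄, ω₅}, S }.
Round 1. New:
  {ω₁}  = {ω₂, ω₃, ω₄, ω₅}ᶜ
  {ω₂, ω₄}  = {ω₁, ω₃, ω₅}ᶜ
  {ω₂, ω₅}  = {ω₁, ω₃, ω₄}ᶜ
  {ω₁, ω₃, ω₄, ω₅}  = {ω₁, ω₃, ω₄} ∪ {ω₁, ω₃, ω₅}
Round 2 (6 new):
  {ω₂}  = {ω₁, ω₃, ω₄, ω₅}ᶜ
  {ω₁, ω₂, ω₄}  = {ω₂, ω₄} ∪ {ω₁}
  {ω₁, ω₂, ω₅}  = {ω₂, ω₅} ∪ {ω₁}
  {ω₂, ω₄, ω₅}  = {ω₂, ω₅} ∪ {ω₂, ω₄}
  {ω₁, ω₂, ω₃, ω₄}  = {ω₁, ω₃, ω₄} ∪ {ω₂, ω₄}
  {ω₁, ω₂, ω₃, ω₅}  = {ω₂, ω₅} ∪ {ω₁, ω₃, ω₅}
Round 3 (7 new):
  {ω₄}  = {ω₁, ω₂, ω₃, ω₅}ᶜ
  {ω₅}  = {ω₁, ω₂, ω₃, ω₄}ᶜ
  {ω₁, ω₂}  = {ω₂} ∪ {ω₁}
  {ω₁, ω₃}  = {ω₂, ω₄, ω₅}ᶜ
  {ω₃, ω₄}  = {ω₁, ω₂, ω₅}ᶜ
  {ω₃, ω₅}  = {ω₁, ω₂, ω₄}ᶜ
  {ω₁, ω₂, ω₄, ω₅}  = {ω₂, ω₅} ∪ {ω₁, ω₂, ω₄}
Round 4: +8 →
  {ω₃}  = {ω₁, ω₂, ω₄, ω₅}ᶜ
  {ω₁, ω₄}  = {ω₄} ∪ {ω₁}
  {ω₁, ω₅}  = {ω₅} ∪ {ω₁}
  {ω₄, ω₅}  = {ω₅} ∪ {ω₄}
  {ω₁, ω₂, ω₃}  = {ω₂} ∪ {ω₁, ω₃}
  {ω₂, ω₃, ω₄}  = {ω₃, ω₄} ∪ {ω₂}
  {ω₂, ω₃, ω₅}  = {ω₂, ω₅} ∪ {ω₃, ω₅}
  {ω₃, ω₄, ω₅}  = {ω₁, ω₂}ᶜ
Round 5: 2 new —
  {ω₂, ω₃}  = {ω₂} ∪ {ω₃}
  {ω₁, ω₄, ω₅}  = {ω₅} ∪ {ω₁, ω₄}
Round 6: already closed under ᶜ and ∪.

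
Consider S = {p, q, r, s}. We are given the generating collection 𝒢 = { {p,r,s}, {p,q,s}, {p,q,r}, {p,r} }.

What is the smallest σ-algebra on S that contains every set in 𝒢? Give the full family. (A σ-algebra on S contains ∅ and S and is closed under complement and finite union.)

Take S₀ = 𝒢 ∪ {∅, S} = { {}, {p,r}, {p,q,r}, {p,q,s}, {p,r,s}, S }.
Step 1 (4 new):
  {q}  = {p,r,s}ᶜ
  {r}  = {p,q,s}ᶜ
  {s}  = {p,q,r}ᶜ
  {q,s}  = {p,r}ᶜ
  — 10 sets.
Step 2 (3 new):
  {q,r}  = {q} ∪ {r}
  {r,s}  = {r} ∪ {s}
  {q,r,s}  = {r} ∪ {q,s}
  — 13 sets.
Step 3 adds 3:
  {p}  = {q,r,s}ᶜ
  {p,q}  = {r,s}ᶜ
  {p,s}  = {q,r}ᶜ
  — 16 sets.
Step 4: stable.

Hence σ(𝒢) has 16 members: { {}, {p}, {q}, {r}, {s}, {p,q}, {p,r}, {p,s}, {q,r}, {q,s}, {r,s}, {p,q,r}, {p,q,s}, {p,r,s}, {q,r,s}, S }.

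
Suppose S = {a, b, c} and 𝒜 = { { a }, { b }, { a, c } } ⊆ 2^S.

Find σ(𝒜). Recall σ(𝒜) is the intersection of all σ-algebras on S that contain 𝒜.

Seed the family with 𝒜 together with ∅ and S: { ∅, { a }, { b }, { a, c }, S }.
Step 1: 2 new —
  { a, b }  = { b } ∪ { a }
  { b, c }  = ᶜ of { a }
  (now 7)
Step 2: +1 →
  { c }  = ᶜ of { a, b }
  (now 8)
Step 3: no new sets; the family is a σ-algebra.

|σ(𝒜)| = 8.  σ(𝒜) = { ∅, { a }, { b }, { c }, { a, b }, { a, c }, { b, c }, S }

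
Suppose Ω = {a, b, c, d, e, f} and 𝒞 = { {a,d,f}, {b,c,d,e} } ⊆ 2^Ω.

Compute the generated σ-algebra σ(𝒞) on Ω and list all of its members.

σ(𝒞) (8 sets): { {}, {d}, {a,f}, {a,d,f}, {b,c,e}, {b,c,d,e}, {a,b,c,e,f}, Ω }

Check:
Initial family (4 sets): { {}, {a,d,f}, {b,c,d,e}, Ω }.
Pass 1. New:
  {a,f}  = ᶜ of {b,c,d,e}
  {b,c,e}  = ᶜ of {a,d,f}
  (now 6)
Pass 2: +1 →
  {a,b,c,e,f}  = {b,c,e} ∪ {a,f}
  (now 7)
Pass 3 adds 1:
  {d}  = ᶜ of {a,b,c,e,f}
  (now 8)
After Pass 4 the family is unchanged; done.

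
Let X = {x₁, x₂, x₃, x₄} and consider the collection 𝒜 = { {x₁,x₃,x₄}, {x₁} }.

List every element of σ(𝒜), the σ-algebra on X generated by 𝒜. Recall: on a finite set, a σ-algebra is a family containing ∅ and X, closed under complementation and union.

σ(𝒜) (8 sets): { {}, {x₁}, {x₂}, {x₁,x₂}, {x₃,x₄}, {x₁,x₃,x₄}, {x₂,x₃,x₄}, X }

Derivation:
Seed the family with 𝒜 together with ∅ and X: { {}, {x₁}, {x₁,x₃,x₄}, X }.
Pass 1: +2 →
  {x₂}  = {x₁,x₃,x₄}ᶜ
  {x₂,x₃,x₄}  = {x₁}ᶜ
  |family| = 6
Pass 2. New:
  {x₁,x₂}  = {x₂} ∪ {x₁}
  |family| = 7
Pass 3: 1 new —
  {x₃,x₄}  = {x₁,x₂}ᶜ
  |family| = 8
Pass 4: no new sets; the family is a σ-algebra.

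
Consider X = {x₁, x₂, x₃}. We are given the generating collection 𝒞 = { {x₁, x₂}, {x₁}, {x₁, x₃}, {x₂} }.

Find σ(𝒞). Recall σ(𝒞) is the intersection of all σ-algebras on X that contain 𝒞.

Answer: σ(𝒞) = { {}, {x₁}, {x₂}, {x₃}, {x₁, x₂}, {x₁, x₃}, {x₂, x₃}, X }

Trace:
Start: 𝒞 ∪ {∅, X} = { {}, {x₁}, {x₂}, {x₁, x₂}, {x₁, x₃}, X }.
Round 1 (2 new):
  {x₃}  = ᶜ of {x₁, x₂}
  {x₂, x₃}  = ᶜ of {x₁}
  [8 total]
Round 2 adds nothing — fixpoint reached.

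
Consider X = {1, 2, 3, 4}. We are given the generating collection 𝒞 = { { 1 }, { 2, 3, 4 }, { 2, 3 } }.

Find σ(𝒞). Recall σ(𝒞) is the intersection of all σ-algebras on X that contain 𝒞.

Answer: σ(𝒞) = { {}, { 1 }, { 4 }, { 1, 4 }, { 2, 3 }, { 1, 2, 3 }, { 2, 3, 4 }, X }

Derivation:
Begin from { {}, { 1 }, { 2, 3 }, { 2, 3, 4 }, X } (that is, 𝒞 plus ∅ and X).
Iteration 1: 2 new —
  { 1, 4 }  = X∖{ 2, 3 }
  { 1, 2, 3 }  = { 2, 3 } ∪ { 1 }
  |family| = 7
Iteration 2 adds 1:
  { 4 }  = X∖{ 1, 2, 3 }
  |family| = 8
After Iteration 3 the family is unchanged; done.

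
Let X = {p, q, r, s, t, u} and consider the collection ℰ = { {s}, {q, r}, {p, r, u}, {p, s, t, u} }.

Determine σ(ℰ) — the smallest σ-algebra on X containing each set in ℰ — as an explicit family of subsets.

Take S₀ = ℰ ∪ {∅, X} = { {}, {s}, {q, r}, {p, r, u}, {p, s, t, u}, X }.
Pass 1: 6 new —
  {q, r, s}  = {q, r} ∪ {s}
  {q, s, t}  = X∖{p, r, u}
  {p, q, r, u}  = {q, r} ∪ {p, r, u}
  {p, r, s, u}  = {p, r, u} ∪ {s}
  {p, q, r, t, u}  = X∖{s}
  {p, r, s, t, u}  = {p, r, u} ∪ {p, s, t, u}
  [12 total]
Pass 2. New:
  {q}  = X∖{p, r, s, t, u}
  {q, t}  = X∖{p, r, s, u}
  {s, t}  = X∖{p, q, r, u}
  {p, t, u}  = X∖{q, r, s}
  {q, r, s, t}  = {q, r, s} ∪ {q, s, t}
  {p, q, r, s, u}  = {q, r, s} ∪ {p, r, u}
  {p, q, s, t, u}  = {p, s, t, u} ∪ {q, s, t}
  [19 total]
Pass 3: +7 →
  {r}  = X∖{p, q, s, t, u}
  {t}  = X∖{p, q, r, s, u}
  {p, u}  = X∖{q, r, s, t}
  {q, s}  = {q} ∪ {s}
  {q, r, t}  = {q, t} ∪ {q, r}
  {p, q, t, u}  = {q, t} ∪ {p, t, u}
  {p, r, t, u}  = {p, r, u} ∪ {p, t, u}
  [26 total]
Pass 4. New:
  {r, s}  = X∖{p, q, t, u}
  {r, t}  = {t} ∪ {r}
  {p, q, u}  = {p, u} ∪ {q}
  {p, s, u}  = X∖{q, r, t}
  {r, s, t}  = {s, t} ∪ {r}
  {p, q, s, u}  = {p, u} ∪ {q, s}
  [32 total]
Pass 5: no new sets; the family is a σ-algebra.

Therefore σ(ℰ) = { {}, {q}, {r}, {s}, {t}, {p, u}, {q, r}, {q, s}, {q, t}, {r, s}, {r, t}, {s, t}, {p, q, u}, {p, r, u}, {p, s, u}, {p, t, u}, {q, r, s}, {q, r, t}, {q, s, t}, {r, s, t}, {p, q, r, u}, {p, q, s, u}, {p, q, t, u}, {p, r, s, u}, {p, r, t, u}, {p, s, t, u}, {q, r, s, t}, {p, q, r, s, u}, {p, q, r, t, u}, {p, q, s, t, u}, {p, r, s, t, u}, X } (|σ(ℰ)| = 32).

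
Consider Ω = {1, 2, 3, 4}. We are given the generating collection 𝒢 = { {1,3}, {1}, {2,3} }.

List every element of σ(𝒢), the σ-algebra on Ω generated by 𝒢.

σ(𝒢) (16 sets): { {}, {1}, {2}, {3}, {4}, {1,2}, {1,3}, {1,4}, {2,3}, {2,4}, {3,4}, {1,2,3}, {1,2,4}, {1,3,4}, {2,3,4}, Ω }

Trace:
Begin from { {}, {1}, {1,3}, {2,3}, Ω } (that is, 𝒢 plus ∅ and Ω).
Pass 1: 4 new —
  {1,4}  = complement {2,3}
  {2,4}  = complement {1,3}
  {1,2,3}  = {2,3} ∪ {1,3}
  {2,3,4}  = complement {1}
  (now 9)
Pass 2: 3 new —
  {4}  = complement {1,2,3}
  {1,2,4}  = {1,4} ∪ {2,4}
  {1,3,4}  = {1,4} ∪ {1,3}
  (now 12)
Pass 3 (2 new):
  {2}  = complement {1,3,4}
  {3}  = complement {1,2,4}
  (now 14)
Pass 4 adds 2:
  {1,2}  = {2} ∪ {1}
  {3,4}  = {3} ∪ {4}
  (now 16)
After Pass 5 the family is unchanged; done.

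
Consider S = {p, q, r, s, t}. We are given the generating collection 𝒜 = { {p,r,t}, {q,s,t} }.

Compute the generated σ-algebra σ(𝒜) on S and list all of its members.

Start: 𝒜 ∪ {∅, S} = { {}, {p,r,t}, {q,s,t}, S }.
Iteration 1. New:
  {p,r}  = S∖{q,s,t}
  {q,s}  = S∖{p,r,t}
  — 6 sets.
Iteration 2: +1 →
  {p,q,r,s}  = {p,r} ∪ {q,s}
  — 7 sets.
Iteration 3. New:
  {t}  = S∖{p,q,r,s}
  — 8 sets.
Iteration 4: stable.

Hence σ(𝒜) has 8 members: { {}, {t}, {p,r}, {q,s}, {p,r,t}, {q,s,t}, {p,q,r,s}, S }.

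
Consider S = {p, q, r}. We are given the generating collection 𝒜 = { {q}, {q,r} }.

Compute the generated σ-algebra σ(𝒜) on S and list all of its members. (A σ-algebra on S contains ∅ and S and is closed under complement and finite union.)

Begin from { {}, {q}, {q,r}, S } (that is, 𝒜 plus ∅ and S).
Round 1 (2 new):
  {p}  = S∖{q,r}
  {p,r}  = S∖{q}
  — 6 sets.
Round 2 (1 new):
  {p,q}  = {q} ∪ {p}
  — 7 sets.
Round 3 adds 1:
  {r}  = S∖{p,q}
  — 8 sets.
Round 4: no new sets; the family is a σ-algebra.

|σ(𝒜)| = 8.  σ(𝒜) = { {}, {p}, {q}, {r}, {p,q}, {p,r}, {q,r}, S }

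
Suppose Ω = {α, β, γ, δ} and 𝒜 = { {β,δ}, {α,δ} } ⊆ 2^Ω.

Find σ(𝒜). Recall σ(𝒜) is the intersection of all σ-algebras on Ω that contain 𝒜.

σ(𝒜) (16 sets): { {}, {α}, {β}, {γ}, {δ}, {α,β}, {α,γ}, {α,δ}, {β,γ}, {β,δ}, {γ,δ}, {α,β,γ}, {α,β,δ}, {α,γ,δ}, {β,γ,δ}, Ω }

Working:
Take S₀ = 𝒜 ∪ {∅, Ω} = { {}, {α,δ}, {β,δ}, Ω }.
Step 1: +3 →
  {α,γ}  = {β,δ}ᶜ
  {β,γ}  = {α,δ}ᶜ
  {α,β,δ}  = {β,δ} ∪ {α,δ}
Step 2 adds 4:
  {γ}  = {α,β,δ}ᶜ
  {α,β,γ}  = {β,γ} ∪ {α,γ}
  {α,γ,δ}  = {α,δ} ∪ {α,γ}
  {β,γ,δ}  = {β,γ} ∪ {β,δ}
Step 3 (3 new):
  {α}  = {β,γ,δ}ᶜ
  {β}  = {α,γ,δ}ᶜ
  {δ}  = {α,β,γ}ᶜ
Step 4 adds 2:
  {α,β}  = {β} ∪ {α}
  {γ,δ}  = {γ} ∪ {δ}
Step 5 adds nothing — fixpoint reached.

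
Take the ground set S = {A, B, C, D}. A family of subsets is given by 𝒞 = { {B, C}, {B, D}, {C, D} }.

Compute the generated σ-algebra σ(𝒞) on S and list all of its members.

Initial family (5 sets): { ∅, {B, C}, {B, D}, {C, D}, S }.
Pass 1: 4 new —
  {A, B}  = {C, D}ᶜ
  {A, C}  = {B, D}ᶜ
  {A, D}  = {B, C}ᶜ
  {B, C, D}  = {C, D} ∪ {B, C}
  [9 total]
Pass 2 (4 new):
  {A}  = {B, C, D}ᶜ
  {A, B, C}  = {A, B} ∪ {B, C}
  {A, B, D}  = {A, B} ∪ {A, D}
  {A, C, D}  = {C, D} ∪ {A, D}
  [13 total]
Pass 3. New:
  {B}  = {A, C, D}ᶜ
  {C}  = {A, B, D}ᶜ
  {D}  = {A, B, C}ᶜ
  [16 total]
Pass 4: no new sets; the family is a σ-algebra.

Hence σ(𝒞) has 16 members: { ∅, {A}, {B}, {C}, {D}, {A, B}, {A, C}, {A, D}, {B, C}, {B, D}, {C, D}, {A, B, C}, {A, B, D}, {A, C, D}, {B, C, D}, S }.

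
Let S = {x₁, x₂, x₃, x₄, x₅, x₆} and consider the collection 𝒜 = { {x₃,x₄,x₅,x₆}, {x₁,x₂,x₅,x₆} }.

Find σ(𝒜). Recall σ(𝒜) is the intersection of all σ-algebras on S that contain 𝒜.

|σ(𝒜)| = 8.  σ(𝒜) = { {}, {x₁,x₂}, {x₃,x₄}, {x₅,x₆}, {x₁,x₂,x₃,x₄}, {x₁,x₂,x₅,x₆}, {x₃,x₄,x₅,x₆}, S }

Derivation:
Take S₀ = 𝒜 ∪ {∅, S} = { {}, {x₁,x₂,x₅,x₆}, {x₃,x₄,x₅,x₆}, S }.
Round 1. New:
  {x₁,x₂}  = complement {x₃,x₄,x₅,x₆}
  {x₃,x₄}  = complement {x₁,x₂,x₅,x₆}
  [6 total]
Round 2 adds 1:
  {x₁,x₂,x₃,x₄}  = {x₃,x₄} ∪ {x₁,x₂}
  [7 total]
Round 3 (1 new):
  {x₅,x₆}  = complement {x₁,x₂,x₃,x₄}
  [8 total]
After Round 4 the family is unchanged; done.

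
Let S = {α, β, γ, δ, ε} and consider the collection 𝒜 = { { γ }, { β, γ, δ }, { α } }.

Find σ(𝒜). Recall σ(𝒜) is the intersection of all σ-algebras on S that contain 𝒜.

Begin from { {  }, { α }, { γ }, { β, γ, δ }, S } (that is, 𝒜 plus ∅ and S).
Round 1 adds 5:
  { α, γ }  = { γ } ∪ { α }
  { α, ε }  = ᶜ of { β, γ, δ }
  { α, β, γ, δ }  = { β, γ, δ } ∪ { α }
  { α, β, δ, ε }  = ᶜ of { γ }
  { β, γ, δ, ε }  = ᶜ of { α }
Round 2 adds 3:
  { ε }  = ᶜ of { α, β, γ, δ }
  { α, γ, ε }  = { γ } ∪ { α, ε }
  { β, δ, ε }  = ᶜ of { α, γ }
Round 3 adds 2:
  { β, δ }  = ᶜ of { α, γ, ε }
  { γ, ε }  = { γ } ∪ { ε }
Round 4 adds 1:
  { α, β, δ }  = ᶜ of { γ, ε }
Round 5: closed — nothing new.

Hence σ(𝒜) has 16 members: { {  }, { α }, { γ }, { ε }, { α, γ }, { α, ε }, { β, δ }, { γ, ε }, { α, β, δ }, { α, γ, ε }, { β, γ, δ }, { β, δ, ε }, { α, β, γ, δ }, { α, β, δ, ε }, { β, γ, δ, ε }, S }.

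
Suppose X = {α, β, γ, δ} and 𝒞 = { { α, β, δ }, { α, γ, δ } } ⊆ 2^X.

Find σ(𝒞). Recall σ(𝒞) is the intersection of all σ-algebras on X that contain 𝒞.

σ(𝒞) (8 sets): { ∅, { β }, { γ }, { α, δ }, { β, γ }, { α, β, δ }, { α, γ, δ }, X }

Working:
Begin from { ∅, { α, β, δ }, { α, γ, δ }, X } (that is, 𝒞 plus ∅ and X).
Iteration 1: 2 new —
  { β }  = complement { α, γ, δ }
  { γ }  = complement { α, β, δ }
Iteration 2: +1 →
  { β, γ }  = { γ } ∪ { β }
Iteration 3 (1 new):
  { α, δ }  = complement { β, γ }
Iteration 4 adds nothing — fixpoint reached.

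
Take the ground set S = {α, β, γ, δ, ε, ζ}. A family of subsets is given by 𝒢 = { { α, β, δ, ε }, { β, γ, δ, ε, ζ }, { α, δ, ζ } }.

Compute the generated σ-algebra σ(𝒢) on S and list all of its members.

|σ(𝒢)| = 32.  σ(𝒢) = { {  }, { α }, { γ }, { δ }, { ζ }, { α, γ }, { α, δ }, { α, ζ }, { β, ε }, { γ, δ }, { γ, ζ }, { δ, ζ }, { α, β, ε }, { α, γ, δ }, { α, γ, ζ }, { α, δ, ζ }, { β, γ, ε }, { β, δ, ε }, { β, ε, ζ }, { γ, δ, ζ }, { α, β, γ, ε }, { α, β, δ, ε }, { α, β, ε, ζ }, { α, γ, δ, ζ }, { β, γ, δ, ε }, { β, γ, ε, ζ }, { β, δ, ε, ζ }, { α, β, γ, δ, ε }, { α, β, γ, ε, ζ }, { α, β, δ, ε, ζ }, { β, γ, δ, ε, ζ }, S }

Trace:
Initial family (5 sets): { {  }, { α, δ, ζ }, { α, β, δ, ε }, { β, γ, δ, ε, ζ }, S }.
Step 1: +4 →
  { α }  = { β, γ, δ, ε, ζ }ᶜ
  { γ, ζ }  = { α, β, δ, ε }ᶜ
  { β, γ, ε }  = { α, δ, ζ }ᶜ
  { α, β, δ, ε, ζ }  = { α, δ, ζ } ∪ { α, β, δ, ε }
  — 9 sets.
Step 2 adds 6:
  { γ }  = { α, β, δ, ε, ζ }ᶜ
  { α, γ, ζ }  = { γ, ζ } ∪ { α }
  { α, β, γ, ε }  = { β, γ, ε } ∪ { α }
  { α, γ, δ, ζ }  = { α, δ, ζ } ∪ { γ, ζ }
  { β, γ, ε, ζ }  = { β, γ, ε } ∪ { γ, ζ }
  { α, β, γ, δ, ε }  = { α, β, δ, ε } ∪ { β, γ, ε }
  — 15 sets.
Step 3: 7 new —
  { ζ }  = { α, β, γ, δ, ε }ᶜ
  { α, γ }  = { γ } ∪ { α }
  { α, δ }  = { β, γ, ε, ζ }ᶜ
  { β, ε }  = { α, γ, δ, ζ }ᶜ
  { δ, ζ }  = { α, β, γ, ε }ᶜ
  { β, δ, ε }  = { α, γ, ζ }ᶜ
  { α, β, γ, ε, ζ }  = { β, γ, ε } ∪ { α, γ, ζ }
  — 22 sets.
Step 4: +8 →
  { δ }  = { α, β, γ, ε, ζ }ᶜ
  { α, ζ }  = { ζ } ∪ { α }
  { α, β, ε }  = { β, ε } ∪ { α }
  { α, γ, δ }  = { α, δ } ∪ { α, γ }
  { β, ε, ζ }  = { β, ε } ∪ { ζ }
  { γ, δ, ζ }  = { δ, ζ } ∪ { γ }
  { β, γ, δ, ε }  = { β, δ, ε } ∪ { γ }
  { β, δ, ε, ζ }  = { α, γ }ᶜ
  — 30 sets.
Step 5 (2 new):
  { γ, δ }  = { γ } ∪ { δ }
  { α, β, ε, ζ }  = { β, ε } ∪ { α, ζ }
  — 32 sets.
After Step 6 the family is unchanged; done.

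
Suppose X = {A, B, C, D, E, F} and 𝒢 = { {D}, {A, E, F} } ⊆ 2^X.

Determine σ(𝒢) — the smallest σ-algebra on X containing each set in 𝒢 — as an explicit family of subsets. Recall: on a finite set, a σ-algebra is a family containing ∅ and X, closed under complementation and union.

Begin from { {}, {D}, {A, E, F}, X } (that is, 𝒢 plus ∅ and X).
Iteration 1. New:
  {B, C, D}  = {A, E, F}ᶜ
  {A, D, E, F}  = {A, E, F} ∪ {D}
  {A, B, C, E, F}  = {D}ᶜ
  — 7 sets.
Iteration 2 (1 new):
  {B, C}  = {A, D, E, F}ᶜ
  — 8 sets.
Iteration 3: already closed under ᶜ and ∪.

Therefore σ(𝒢) = { {}, {D}, {B, C}, {A, E, F}, {B, C, D}, {A, D, E, F}, {A, B, C, E, F}, X } (|σ(𝒢)| = 8).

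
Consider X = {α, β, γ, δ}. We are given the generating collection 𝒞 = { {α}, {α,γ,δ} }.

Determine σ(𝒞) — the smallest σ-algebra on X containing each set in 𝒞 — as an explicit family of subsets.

Answer: σ(𝒞) = { ∅, {α}, {β}, {α,β}, {γ,δ}, {α,γ,δ}, {β,γ,δ}, X }

Derivation:
Initial family (4 sets): { ∅, {α}, {α,γ,δ}, X }.
Pass 1: 2 new —
  {β}  = {α,γ,δ}ᶜ
  {β,γ,δ}  = {α}ᶜ
  — 6 sets.
Pass 2. New:
  {α,β}  = {β} ∪ {α}
  — 7 sets.
Pass 3 adds 1:
  {γ,δ}  = {α,β}ᶜ
  — 8 sets.
Pass 4: stable.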